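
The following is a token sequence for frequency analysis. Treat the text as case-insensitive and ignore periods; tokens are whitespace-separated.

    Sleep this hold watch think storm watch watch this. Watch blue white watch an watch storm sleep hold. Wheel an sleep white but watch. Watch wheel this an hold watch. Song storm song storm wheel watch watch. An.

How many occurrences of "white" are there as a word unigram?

Scanning the 38 tokens for "white":
  position 12: white
  position 22: white

2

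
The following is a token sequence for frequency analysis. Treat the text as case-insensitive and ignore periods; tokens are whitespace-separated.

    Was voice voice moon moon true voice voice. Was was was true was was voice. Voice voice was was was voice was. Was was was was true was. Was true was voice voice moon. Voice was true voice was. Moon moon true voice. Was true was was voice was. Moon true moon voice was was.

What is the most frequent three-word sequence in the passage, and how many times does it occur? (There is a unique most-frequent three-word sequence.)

Trigram frequencies (highest first):
  was was was: 5
  voice was was: 4
  was true was: 4
  was voice voice: 3
  was was true: 3
  true was was: 3
  … (20 more, each ≤ 3)

"was was was", 5 times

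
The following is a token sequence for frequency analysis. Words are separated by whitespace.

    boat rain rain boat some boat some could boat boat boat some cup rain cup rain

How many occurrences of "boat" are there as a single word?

6

Scanning the 16 tokens for "boat":
  position 1: boat
  position 4: boat
  position 6: boat
  position 9: boat
  position 10: boat
  position 11: boat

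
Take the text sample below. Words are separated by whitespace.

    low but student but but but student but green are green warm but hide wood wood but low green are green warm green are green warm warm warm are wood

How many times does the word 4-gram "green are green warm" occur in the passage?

Scanning the 27 overlapping 4-gram windows for "green are green warm":
  position 9–12: green are green warm
  position 19–22: green are green warm
  position 23–26: green are green warm

3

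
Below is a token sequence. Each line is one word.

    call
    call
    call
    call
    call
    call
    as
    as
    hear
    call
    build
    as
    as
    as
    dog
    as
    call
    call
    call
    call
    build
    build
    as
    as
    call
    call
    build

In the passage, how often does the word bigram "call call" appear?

9

Scanning the 26 overlapping bigram windows for "call call":
  position 1–2: call call
  position 2–3: call call
  position 3–4: call call
  position 4–5: call call
  position 5–6: call call
  position 17–18: call call
  position 18–19: call call
  position 19–20: call call
  position 25–26: call call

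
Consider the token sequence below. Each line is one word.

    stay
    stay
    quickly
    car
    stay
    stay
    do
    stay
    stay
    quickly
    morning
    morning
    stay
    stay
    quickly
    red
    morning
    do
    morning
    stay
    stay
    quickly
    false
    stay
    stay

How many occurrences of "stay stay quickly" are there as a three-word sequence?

Scanning the 23 overlapping trigram windows for "stay stay quickly":
  position 1–3: stay stay quickly
  position 8–10: stay stay quickly
  position 13–15: stay stay quickly
  position 20–22: stay stay quickly

4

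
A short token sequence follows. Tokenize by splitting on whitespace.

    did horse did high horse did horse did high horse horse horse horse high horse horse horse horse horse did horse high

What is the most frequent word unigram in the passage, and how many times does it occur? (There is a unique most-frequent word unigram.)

Unigram frequencies (highest first):
  horse: 13
  did: 5
  high: 4

"horse", 13 times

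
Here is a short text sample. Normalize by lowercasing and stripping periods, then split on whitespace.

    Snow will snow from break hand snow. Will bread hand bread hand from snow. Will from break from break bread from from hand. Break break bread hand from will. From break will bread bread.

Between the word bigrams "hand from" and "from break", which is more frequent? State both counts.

"hand from": 2 occurrences
"from break": 4 occurrences

"from break" (4 vs 2)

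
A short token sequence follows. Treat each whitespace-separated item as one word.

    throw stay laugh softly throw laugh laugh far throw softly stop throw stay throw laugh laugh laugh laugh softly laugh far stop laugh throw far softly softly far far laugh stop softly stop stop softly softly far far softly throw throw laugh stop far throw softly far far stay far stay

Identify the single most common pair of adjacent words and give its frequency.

"laugh laugh", 4 times

Bigram frequencies (highest first):
  laugh laugh: 4
  throw laugh: 3
  softly far: 3
  far far: 3
  throw stay: 2
  laugh softly: 2
  … (23 more, each ≤ 2)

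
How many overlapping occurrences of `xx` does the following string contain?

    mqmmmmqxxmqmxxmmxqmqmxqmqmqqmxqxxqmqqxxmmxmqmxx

5

Sliding a length-2 window over the 47 characters (46 positions):
  position 8–9: xx
  position 13–14: xx
  position 32–33: xx
  position 38–39: xx
  position 46–47: xx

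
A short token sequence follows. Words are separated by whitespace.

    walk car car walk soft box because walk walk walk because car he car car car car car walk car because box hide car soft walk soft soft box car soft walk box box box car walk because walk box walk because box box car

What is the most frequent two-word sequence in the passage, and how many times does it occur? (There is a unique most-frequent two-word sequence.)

Bigram frequencies (highest first):
  car car: 5
  car walk: 3
  walk because: 3
  box car: 3
  box box: 3
  walk car: 2
  … (17 more, each ≤ 2)

"car car", 5 times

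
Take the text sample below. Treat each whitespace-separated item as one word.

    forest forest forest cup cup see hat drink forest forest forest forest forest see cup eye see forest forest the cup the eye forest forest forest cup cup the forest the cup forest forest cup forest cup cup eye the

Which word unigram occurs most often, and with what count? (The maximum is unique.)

"forest", 17 times

Unigram frequencies (highest first):
  forest: 17
  cup: 10
  the: 5
  see: 3
  eye: 3
  hat: 1
  … (1 more, each ≤ 1)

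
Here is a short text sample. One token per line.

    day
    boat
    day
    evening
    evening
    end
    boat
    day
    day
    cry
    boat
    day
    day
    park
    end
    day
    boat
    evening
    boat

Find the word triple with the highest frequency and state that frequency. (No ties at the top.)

Trigram frequencies (highest first):
  boat day day: 2
  day boat day: 1
  boat day evening: 1
  day evening evening: 1
  evening evening end: 1
  evening end boat: 1
  … (10 more, each ≤ 1)

"boat day day", 2 times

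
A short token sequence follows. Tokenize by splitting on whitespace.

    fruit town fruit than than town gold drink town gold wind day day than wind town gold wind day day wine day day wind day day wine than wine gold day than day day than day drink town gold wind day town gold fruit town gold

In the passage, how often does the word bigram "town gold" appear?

Scanning the 45 overlapping bigram windows for "town gold":
  position 6–7: town gold
  position 9–10: town gold
  position 16–17: town gold
  position 38–39: town gold
  position 42–43: town gold
  position 45–46: town gold

6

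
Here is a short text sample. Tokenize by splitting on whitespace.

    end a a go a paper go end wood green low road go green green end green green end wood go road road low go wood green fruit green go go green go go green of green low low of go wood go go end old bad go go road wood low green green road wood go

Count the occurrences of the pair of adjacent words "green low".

2

Scanning the 56 overlapping bigram windows for "green low":
  position 10–11: green low
  position 37–38: green low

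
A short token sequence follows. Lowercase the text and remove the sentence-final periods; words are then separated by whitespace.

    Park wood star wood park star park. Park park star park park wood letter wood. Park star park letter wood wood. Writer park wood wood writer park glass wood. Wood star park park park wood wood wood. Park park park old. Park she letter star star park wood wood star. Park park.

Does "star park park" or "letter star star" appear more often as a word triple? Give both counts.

"star park park" (4 vs 1)

"star park park": 4 occurrences
"letter star star": 1 occurrence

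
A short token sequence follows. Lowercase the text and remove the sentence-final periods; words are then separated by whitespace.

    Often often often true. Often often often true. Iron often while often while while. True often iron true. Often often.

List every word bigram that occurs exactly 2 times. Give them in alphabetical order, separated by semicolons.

often true; often while

Bigram counts meeting the condition (exactly 2 times):
  often true: 2
  often while: 2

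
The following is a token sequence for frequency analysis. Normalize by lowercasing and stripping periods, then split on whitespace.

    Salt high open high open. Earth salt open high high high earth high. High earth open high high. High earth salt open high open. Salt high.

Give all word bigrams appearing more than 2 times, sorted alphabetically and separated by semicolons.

Bigram counts meeting the condition (more than 2 times):
  high earth: 3
  high high: 5
  high open: 3
  open high: 4

high earth; high high; high open; open high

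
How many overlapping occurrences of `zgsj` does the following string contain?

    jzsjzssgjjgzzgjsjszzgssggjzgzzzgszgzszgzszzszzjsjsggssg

Sliding a length-4 window over the 55 characters (52 positions):
  (no match at any position)

0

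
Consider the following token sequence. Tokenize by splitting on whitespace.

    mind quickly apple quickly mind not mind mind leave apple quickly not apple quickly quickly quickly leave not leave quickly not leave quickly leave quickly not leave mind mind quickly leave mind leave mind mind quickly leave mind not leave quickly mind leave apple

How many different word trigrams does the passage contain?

44 tokens → 42 trigram windows in total.
Repeated trigrams (each contributes count−1 duplicates):
  not leave quickly: 3
  leave mind mind: 2
  leave quickly not: 2
  mind leave apple: 2
  mind mind quickly: 2
  mind quickly leave: 2
  quickly leave mind: 2
  quickly not leave: 2
9 duplicate windows → 42 − 9 = 33 distinct.

33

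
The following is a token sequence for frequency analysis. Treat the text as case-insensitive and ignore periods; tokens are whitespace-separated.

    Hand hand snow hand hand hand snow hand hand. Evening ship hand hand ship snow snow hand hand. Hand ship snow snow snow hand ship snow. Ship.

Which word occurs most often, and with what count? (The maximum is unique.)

Unigram frequencies (highest first):
  hand: 13
  snow: 8
  ship: 5
  evening: 1

"hand", 13 times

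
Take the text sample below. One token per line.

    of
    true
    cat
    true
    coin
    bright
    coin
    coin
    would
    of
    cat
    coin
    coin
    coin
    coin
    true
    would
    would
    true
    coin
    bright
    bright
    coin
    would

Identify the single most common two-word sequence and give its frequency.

Bigram frequencies (highest first):
  coin coin: 4
  true coin: 2
  coin bright: 2
  bright coin: 2
  coin would: 2
  of true: 1
  … (10 more, each ≤ 1)

"coin coin", 4 times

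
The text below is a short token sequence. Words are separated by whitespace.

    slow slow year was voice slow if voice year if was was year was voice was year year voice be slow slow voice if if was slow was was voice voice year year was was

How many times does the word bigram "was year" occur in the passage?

Scanning the 34 overlapping bigram windows for "was year":
  position 12–13: was year
  position 16–17: was year

2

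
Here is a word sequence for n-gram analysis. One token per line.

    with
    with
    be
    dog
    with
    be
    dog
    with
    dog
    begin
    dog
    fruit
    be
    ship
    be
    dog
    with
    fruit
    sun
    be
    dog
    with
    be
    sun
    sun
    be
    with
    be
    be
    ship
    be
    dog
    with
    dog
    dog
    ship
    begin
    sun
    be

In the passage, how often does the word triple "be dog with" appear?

5

Scanning the 37 overlapping trigram windows for "be dog with":
  position 3–5: be dog with
  position 6–8: be dog with
  position 15–17: be dog with
  position 20–22: be dog with
  position 31–33: be dog with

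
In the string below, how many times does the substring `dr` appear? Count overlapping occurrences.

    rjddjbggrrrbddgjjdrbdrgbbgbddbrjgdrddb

Sliding a length-2 window over the 38 characters (37 positions):
  position 18–19: dr
  position 21–22: dr
  position 34–35: dr

3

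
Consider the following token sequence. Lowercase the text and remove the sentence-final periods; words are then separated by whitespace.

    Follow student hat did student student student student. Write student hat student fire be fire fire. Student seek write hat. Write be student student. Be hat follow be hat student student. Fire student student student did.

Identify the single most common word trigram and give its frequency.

Trigram frequencies (highest first):
  student student student: 3
  follow student hat: 1
  student hat did: 1
  hat did student: 1
  did student student: 1
  student student write: 1
  … (26 more, each ≤ 1)

"student student student", 3 times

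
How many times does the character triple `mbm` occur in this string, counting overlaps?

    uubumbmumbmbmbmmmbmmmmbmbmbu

7

Sliding a length-3 window over the 28 characters (26 positions):
  position 5–7: mbm
  position 9–11: mbm
  position 11–13: mbm
  position 13–15: mbm
  position 17–19: mbm
  position 22–24: mbm
  position 24–26: mbm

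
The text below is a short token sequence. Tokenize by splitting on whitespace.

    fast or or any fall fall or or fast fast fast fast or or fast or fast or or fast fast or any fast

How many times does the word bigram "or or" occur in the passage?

Scanning the 23 overlapping bigram windows for "or or":
  position 2–3: or or
  position 7–8: or or
  position 13–14: or or
  position 18–19: or or

4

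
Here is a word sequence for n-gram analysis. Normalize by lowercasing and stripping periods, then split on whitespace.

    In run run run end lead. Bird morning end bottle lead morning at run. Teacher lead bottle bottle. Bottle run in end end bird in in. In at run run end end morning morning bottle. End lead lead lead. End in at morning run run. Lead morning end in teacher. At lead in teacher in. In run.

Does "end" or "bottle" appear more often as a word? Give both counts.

"end" (9 vs 5)

"end": 9 occurrences
"bottle": 5 occurrences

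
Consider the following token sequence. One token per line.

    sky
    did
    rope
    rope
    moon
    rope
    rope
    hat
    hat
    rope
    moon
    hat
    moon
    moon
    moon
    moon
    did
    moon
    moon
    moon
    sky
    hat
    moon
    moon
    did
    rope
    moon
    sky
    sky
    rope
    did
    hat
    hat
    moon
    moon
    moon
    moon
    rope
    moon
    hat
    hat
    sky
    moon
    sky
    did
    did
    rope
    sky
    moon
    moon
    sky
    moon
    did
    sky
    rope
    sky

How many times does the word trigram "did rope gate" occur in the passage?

Scanning the 54 overlapping trigram windows for "did rope gate":
  (none found)

0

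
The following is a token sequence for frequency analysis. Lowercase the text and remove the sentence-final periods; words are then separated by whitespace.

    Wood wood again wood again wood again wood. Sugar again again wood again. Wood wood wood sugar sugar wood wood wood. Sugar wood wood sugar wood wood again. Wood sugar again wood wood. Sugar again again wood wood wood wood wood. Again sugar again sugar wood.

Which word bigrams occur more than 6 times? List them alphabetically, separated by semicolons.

again wood; wood wood

Bigram counts meeting the condition (more than 6 times):
  again wood: 8
  wood wood: 12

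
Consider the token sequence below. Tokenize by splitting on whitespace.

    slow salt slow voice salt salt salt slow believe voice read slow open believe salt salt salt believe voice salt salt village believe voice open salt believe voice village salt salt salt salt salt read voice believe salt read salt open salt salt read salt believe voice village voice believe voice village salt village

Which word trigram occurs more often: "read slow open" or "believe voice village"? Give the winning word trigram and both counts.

"believe voice village" (3 vs 1)

"read slow open": 1 occurrence
"believe voice village": 3 occurrences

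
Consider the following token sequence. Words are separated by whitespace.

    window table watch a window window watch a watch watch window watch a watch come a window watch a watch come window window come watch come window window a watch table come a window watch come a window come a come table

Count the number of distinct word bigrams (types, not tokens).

42 tokens → 41 bigram windows in total.
Repeated bigrams (each contributes count−1 duplicates):
  a watch: 4
  a window: 4
  come a: 4
  watch a: 4
  watch come: 4
  window watch: 4
  window window: 3
  come window: 2
  … (1 more repeated)
22 duplicate windows → 41 − 22 = 19 distinct.

19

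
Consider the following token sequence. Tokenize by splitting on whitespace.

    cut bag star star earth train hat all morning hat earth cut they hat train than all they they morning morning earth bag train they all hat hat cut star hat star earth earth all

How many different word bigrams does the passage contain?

33

35 tokens → 34 bigram windows in total.
Repeated bigrams (each contributes count−1 duplicates):
  star earth: 2
1 duplicate windows → 34 − 1 = 33 distinct.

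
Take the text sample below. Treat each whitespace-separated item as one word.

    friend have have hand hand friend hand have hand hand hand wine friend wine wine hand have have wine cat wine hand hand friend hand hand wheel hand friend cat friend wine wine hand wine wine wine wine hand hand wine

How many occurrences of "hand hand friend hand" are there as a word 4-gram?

Scanning the 38 overlapping 4-gram windows for "hand hand friend hand":
  position 4–7: hand hand friend hand
  position 22–25: hand hand friend hand

2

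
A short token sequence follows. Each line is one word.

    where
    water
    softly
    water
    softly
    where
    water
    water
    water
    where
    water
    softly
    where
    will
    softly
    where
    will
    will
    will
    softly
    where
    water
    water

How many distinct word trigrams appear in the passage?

15

23 tokens → 21 trigram windows in total.
Repeated trigrams (each contributes count−1 duplicates):
  softly where water: 2
  softly where will: 2
  water softly where: 2
  where water softly: 2
  where water water: 2
  will softly where: 2
6 duplicate windows → 21 − 6 = 15 distinct.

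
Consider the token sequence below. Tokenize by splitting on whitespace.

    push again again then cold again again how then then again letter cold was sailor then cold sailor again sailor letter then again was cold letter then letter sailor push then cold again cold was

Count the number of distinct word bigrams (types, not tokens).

27

35 tokens → 34 bigram windows in total.
Repeated bigrams (each contributes count−1 duplicates):
  then cold: 3
  again again: 2
  cold again: 2
  cold was: 2
  letter then: 2
  then again: 2
7 duplicate windows → 34 − 7 = 27 distinct.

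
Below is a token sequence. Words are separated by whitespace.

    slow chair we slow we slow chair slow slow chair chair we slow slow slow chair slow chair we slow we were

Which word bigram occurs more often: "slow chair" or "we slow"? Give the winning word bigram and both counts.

"slow chair": 5 occurrences
"we slow": 4 occurrences

"slow chair" (5 vs 4)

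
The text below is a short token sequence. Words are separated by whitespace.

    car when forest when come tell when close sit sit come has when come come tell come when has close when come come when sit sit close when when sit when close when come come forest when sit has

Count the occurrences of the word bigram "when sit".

3

Scanning the 38 overlapping bigram windows for "when sit":
  position 24–25: when sit
  position 29–30: when sit
  position 37–38: when sit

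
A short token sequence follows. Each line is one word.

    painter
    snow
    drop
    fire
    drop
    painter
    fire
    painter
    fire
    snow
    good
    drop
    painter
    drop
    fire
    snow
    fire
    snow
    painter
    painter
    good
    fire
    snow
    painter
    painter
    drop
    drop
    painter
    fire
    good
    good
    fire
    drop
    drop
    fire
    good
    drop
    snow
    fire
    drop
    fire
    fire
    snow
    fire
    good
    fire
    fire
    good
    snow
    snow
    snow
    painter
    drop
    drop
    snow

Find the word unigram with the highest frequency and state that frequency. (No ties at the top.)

"fire", 15 times

Unigram frequencies (highest first):
  fire: 15
  drop: 12
  snow: 11
  painter: 10
  good: 7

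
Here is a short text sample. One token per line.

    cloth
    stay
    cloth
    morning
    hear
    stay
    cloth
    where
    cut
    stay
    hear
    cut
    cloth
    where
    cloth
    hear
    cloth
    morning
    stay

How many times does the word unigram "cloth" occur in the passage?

Scanning the 19 tokens for "cloth":
  position 1: cloth
  position 3: cloth
  position 7: cloth
  position 13: cloth
  position 15: cloth
  position 17: cloth

6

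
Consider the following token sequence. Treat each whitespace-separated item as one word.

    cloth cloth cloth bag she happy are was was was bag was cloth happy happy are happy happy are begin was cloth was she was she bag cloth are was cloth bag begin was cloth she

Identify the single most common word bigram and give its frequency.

"was cloth", 4 times

Bigram frequencies (highest first):
  was cloth: 4
  happy are: 3
  cloth cloth: 2
  cloth bag: 2
  are was: 2
  was was: 2
  … (17 more, each ≤ 2)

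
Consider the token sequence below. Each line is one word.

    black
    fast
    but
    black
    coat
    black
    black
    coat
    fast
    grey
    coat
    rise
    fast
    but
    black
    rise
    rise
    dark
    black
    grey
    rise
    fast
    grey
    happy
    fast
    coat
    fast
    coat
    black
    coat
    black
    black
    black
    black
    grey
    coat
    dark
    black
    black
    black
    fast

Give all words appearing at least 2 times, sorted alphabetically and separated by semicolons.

black; but; coat; dark; fast; grey; rise

Unigram counts meeting the condition (at least 2 times):
  black: 14
  but: 2
  coat: 7
  dark: 2
  fast: 7
  grey: 4
  rise: 4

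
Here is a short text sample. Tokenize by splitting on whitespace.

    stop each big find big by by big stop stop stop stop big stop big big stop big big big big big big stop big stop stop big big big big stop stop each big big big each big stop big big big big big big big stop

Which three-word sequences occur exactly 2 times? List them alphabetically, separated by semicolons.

Trigram counts meeting the condition (exactly 2 times):
  stop big stop: 2
  stop each big: 2
  stop stop big: 2
  stop stop stop: 2

stop big stop; stop each big; stop stop big; stop stop stop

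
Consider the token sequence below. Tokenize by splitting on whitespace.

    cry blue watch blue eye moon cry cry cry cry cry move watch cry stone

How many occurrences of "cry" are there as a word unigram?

7

Scanning the 15 tokens for "cry":
  position 1: cry
  position 7: cry
  position 8: cry
  position 9: cry
  position 10: cry
  position 11: cry
  position 14: cry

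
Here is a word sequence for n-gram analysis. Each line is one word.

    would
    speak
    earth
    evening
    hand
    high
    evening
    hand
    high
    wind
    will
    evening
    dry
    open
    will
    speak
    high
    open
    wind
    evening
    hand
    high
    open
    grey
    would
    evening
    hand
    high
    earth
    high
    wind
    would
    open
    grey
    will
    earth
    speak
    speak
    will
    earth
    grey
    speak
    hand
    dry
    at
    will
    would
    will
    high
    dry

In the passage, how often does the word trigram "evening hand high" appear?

Scanning the 48 overlapping trigram windows for "evening hand high":
  position 4–6: evening hand high
  position 7–9: evening hand high
  position 20–22: evening hand high
  position 26–28: evening hand high

4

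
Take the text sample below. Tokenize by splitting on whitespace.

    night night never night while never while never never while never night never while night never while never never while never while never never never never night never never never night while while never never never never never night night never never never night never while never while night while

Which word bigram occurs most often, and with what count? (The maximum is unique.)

"never never", 13 times

Bigram frequencies (highest first):
  never never: 13
  while never: 8
  never while: 8
  night never: 6
  never night: 6
  night while: 3
  … (3 more, each ≤ 2)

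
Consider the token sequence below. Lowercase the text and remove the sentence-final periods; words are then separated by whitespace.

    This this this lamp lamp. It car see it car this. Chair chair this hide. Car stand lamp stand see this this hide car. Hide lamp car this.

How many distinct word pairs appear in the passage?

21

28 tokens → 27 bigram windows in total.
Repeated bigrams (each contributes count−1 duplicates):
  this this: 3
  car this: 2
  hide car: 2
  it car: 2
  this hide: 2
6 duplicate windows → 27 − 6 = 21 distinct.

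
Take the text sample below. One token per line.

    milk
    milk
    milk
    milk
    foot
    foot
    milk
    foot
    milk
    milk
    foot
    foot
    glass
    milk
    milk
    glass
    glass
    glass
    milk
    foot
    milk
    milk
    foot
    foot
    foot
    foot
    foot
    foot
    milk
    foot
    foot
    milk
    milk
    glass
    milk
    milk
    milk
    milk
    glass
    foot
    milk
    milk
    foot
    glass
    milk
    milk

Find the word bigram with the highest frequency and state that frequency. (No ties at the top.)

"milk milk", 12 times

Bigram frequencies (highest first):
  milk milk: 12
  foot foot: 8
  milk foot: 7
  foot milk: 6
  glass milk: 4
  milk glass: 3
  … (3 more, each ≤ 2)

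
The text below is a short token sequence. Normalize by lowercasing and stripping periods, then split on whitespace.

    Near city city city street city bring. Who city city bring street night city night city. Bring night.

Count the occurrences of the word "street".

2

Scanning the 18 tokens for "street":
  position 5: street
  position 12: street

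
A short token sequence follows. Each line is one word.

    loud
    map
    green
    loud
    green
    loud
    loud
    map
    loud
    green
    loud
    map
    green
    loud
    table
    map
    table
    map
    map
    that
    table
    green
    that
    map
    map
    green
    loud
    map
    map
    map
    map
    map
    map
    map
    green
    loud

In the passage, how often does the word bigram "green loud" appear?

Scanning the 35 overlapping bigram windows for "green loud":
  position 3–4: green loud
  position 5–6: green loud
  position 10–11: green loud
  position 13–14: green loud
  position 26–27: green loud
  position 35–36: green loud

6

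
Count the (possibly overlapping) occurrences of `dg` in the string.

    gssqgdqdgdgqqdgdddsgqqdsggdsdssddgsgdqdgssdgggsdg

7

Sliding a length-2 window over the 49 characters (48 positions):
  position 8–9: dg
  position 10–11: dg
  position 14–15: dg
  position 33–34: dg
  position 39–40: dg
  position 43–44: dg
  position 48–49: dg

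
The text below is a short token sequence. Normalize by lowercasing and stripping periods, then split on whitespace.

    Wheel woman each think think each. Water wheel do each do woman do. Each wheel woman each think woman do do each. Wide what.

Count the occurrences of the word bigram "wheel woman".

Scanning the 23 overlapping bigram windows for "wheel woman":
  position 1–2: wheel woman
  position 15–16: wheel woman

2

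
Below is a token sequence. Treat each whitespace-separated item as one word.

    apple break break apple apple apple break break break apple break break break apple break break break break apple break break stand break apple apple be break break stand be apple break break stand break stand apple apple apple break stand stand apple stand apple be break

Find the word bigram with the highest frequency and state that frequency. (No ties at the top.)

Bigram frequencies (highest first):
  break break: 11
  apple break: 7
  break apple: 5
  apple apple: 5
  break stand: 5
  stand apple: 3
  … (7 more, each ≤ 2)

"break break", 11 times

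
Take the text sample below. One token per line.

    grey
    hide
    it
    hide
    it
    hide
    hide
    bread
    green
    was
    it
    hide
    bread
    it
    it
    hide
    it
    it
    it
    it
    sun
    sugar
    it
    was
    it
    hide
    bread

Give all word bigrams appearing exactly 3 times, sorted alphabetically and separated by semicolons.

Bigram counts meeting the condition (exactly 3 times):
  hide bread: 3
  hide it: 3

hide bread; hide it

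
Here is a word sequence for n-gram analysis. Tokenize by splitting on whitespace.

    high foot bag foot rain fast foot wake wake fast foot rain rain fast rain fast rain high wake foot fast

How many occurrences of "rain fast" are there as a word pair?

3

Scanning the 20 overlapping bigram windows for "rain fast":
  position 5–6: rain fast
  position 13–14: rain fast
  position 15–16: rain fast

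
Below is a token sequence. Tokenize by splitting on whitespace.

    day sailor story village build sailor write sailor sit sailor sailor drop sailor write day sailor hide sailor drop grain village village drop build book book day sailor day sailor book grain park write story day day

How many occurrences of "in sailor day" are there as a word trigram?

0

Scanning the 35 overlapping trigram windows for "in sailor day":
  (none found)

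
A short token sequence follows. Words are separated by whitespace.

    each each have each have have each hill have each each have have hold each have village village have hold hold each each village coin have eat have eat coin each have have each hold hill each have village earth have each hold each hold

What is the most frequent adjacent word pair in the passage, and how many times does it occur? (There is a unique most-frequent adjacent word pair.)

"each have", 6 times

Bigram frequencies (highest first):
  each have: 6
  have each: 5
  each each: 3
  have have: 3
  hold each: 3
  each hold: 3
  … (18 more, each ≤ 2)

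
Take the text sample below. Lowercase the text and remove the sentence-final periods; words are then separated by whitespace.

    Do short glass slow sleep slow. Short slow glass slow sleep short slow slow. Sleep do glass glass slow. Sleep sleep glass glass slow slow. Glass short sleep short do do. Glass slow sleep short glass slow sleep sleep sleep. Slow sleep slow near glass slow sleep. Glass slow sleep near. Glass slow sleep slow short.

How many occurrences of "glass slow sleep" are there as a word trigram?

Scanning the 54 overlapping trigram windows for "glass slow sleep":
  position 3–5: glass slow sleep
  position 9–11: glass slow sleep
  position 18–20: glass slow sleep
  position 32–34: glass slow sleep
  position 36–38: glass slow sleep
  position 45–47: glass slow sleep
  position 48–50: glass slow sleep
  position 52–54: glass slow sleep

8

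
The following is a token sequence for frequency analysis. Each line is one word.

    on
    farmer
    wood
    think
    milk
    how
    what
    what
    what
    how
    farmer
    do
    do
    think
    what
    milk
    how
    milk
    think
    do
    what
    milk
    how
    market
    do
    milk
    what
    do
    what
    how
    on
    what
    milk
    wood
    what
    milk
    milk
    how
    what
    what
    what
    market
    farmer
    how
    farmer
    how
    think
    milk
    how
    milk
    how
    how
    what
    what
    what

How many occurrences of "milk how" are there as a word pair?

Scanning the 54 overlapping bigram windows for "milk how":
  position 5–6: milk how
  position 16–17: milk how
  position 22–23: milk how
  position 37–38: milk how
  position 48–49: milk how
  position 50–51: milk how

6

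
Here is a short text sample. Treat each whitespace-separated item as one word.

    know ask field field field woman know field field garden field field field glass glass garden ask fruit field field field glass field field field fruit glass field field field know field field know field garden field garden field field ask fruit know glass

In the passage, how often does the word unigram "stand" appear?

Scanning the 44 tokens for "stand":
  (none found)

0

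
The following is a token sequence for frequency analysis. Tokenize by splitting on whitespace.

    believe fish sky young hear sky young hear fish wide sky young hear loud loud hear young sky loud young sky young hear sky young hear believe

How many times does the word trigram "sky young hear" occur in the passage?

Scanning the 25 overlapping trigram windows for "sky young hear":
  position 3–5: sky young hear
  position 6–8: sky young hear
  position 11–13: sky young hear
  position 21–23: sky young hear
  position 24–26: sky young hear

5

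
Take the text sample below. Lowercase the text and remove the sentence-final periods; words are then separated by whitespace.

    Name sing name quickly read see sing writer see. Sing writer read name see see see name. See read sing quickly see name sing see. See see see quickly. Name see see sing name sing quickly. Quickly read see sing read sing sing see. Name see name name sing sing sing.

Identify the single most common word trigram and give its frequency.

"see see see", 3 times

Trigram frequencies (highest first):
  see see see: 3
  quickly read see: 2
  read see sing: 2
  see sing writer: 2
  name see see: 2
  see name see: 2
  … (36 more, each ≤ 1)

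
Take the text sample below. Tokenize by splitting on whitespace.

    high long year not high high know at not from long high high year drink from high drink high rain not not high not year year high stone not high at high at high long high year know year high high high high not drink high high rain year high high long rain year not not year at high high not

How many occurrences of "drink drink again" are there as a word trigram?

0

Scanning the 59 overlapping trigram windows for "drink drink again":
  (none found)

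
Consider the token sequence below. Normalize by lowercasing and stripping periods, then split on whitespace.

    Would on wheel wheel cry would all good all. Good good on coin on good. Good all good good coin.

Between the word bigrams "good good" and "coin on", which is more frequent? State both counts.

"good good" (3 vs 1)

"good good": 3 occurrences
"coin on": 1 occurrence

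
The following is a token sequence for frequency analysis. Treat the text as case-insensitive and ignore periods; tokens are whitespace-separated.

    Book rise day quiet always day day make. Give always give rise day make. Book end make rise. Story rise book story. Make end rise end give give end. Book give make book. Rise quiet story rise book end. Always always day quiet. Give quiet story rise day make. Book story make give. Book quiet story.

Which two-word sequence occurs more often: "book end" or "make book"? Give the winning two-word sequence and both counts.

"make book" (3 vs 2)

"book end": 2 occurrences
"make book": 3 occurrences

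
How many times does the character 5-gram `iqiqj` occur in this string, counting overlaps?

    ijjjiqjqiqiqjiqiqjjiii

2

Sliding a length-5 window over the 22 characters (18 positions):
  position 9–13: iqiqj
  position 14–18: iqiqj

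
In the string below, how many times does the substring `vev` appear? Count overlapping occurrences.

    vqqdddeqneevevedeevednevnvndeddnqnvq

Sliding a length-3 window over the 36 characters (34 positions):
  position 12–14: vev

1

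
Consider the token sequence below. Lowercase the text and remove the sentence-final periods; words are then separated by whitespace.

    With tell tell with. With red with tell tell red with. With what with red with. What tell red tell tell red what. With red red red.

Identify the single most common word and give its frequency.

"with", 9 times

Unigram frequencies (highest first):
  with: 9
  red: 8
  tell: 7
  what: 3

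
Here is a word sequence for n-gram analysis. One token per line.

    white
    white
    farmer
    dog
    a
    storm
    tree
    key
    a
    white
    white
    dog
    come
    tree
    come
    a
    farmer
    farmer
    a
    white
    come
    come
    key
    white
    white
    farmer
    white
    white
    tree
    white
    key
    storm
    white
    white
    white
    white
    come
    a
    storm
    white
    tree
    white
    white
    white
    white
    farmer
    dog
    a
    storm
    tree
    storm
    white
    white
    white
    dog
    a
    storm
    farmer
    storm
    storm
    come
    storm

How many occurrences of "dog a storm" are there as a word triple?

Scanning the 60 overlapping trigram windows for "dog a storm":
  position 4–6: dog a storm
  position 47–49: dog a storm
  position 55–57: dog a storm

3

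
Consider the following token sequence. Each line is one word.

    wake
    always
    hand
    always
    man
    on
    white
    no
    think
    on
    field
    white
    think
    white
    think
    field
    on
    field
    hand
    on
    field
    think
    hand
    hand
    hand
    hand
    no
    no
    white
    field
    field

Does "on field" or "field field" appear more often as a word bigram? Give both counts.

"on field": 3 occurrences
"field field": 1 occurrence

"on field" (3 vs 1)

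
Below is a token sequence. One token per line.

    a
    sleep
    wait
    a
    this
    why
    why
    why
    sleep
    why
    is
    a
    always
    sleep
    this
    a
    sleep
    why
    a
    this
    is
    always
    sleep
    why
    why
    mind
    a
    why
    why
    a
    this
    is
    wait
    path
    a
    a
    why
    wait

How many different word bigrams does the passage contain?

25

38 tokens → 37 bigram windows in total.
Repeated bigrams (each contributes count−1 duplicates):
  why why: 4
  a this: 3
  sleep why: 3
  a sleep: 2
  a why: 2
  always sleep: 2
  this is: 2
  why a: 2
12 duplicate windows → 37 − 12 = 25 distinct.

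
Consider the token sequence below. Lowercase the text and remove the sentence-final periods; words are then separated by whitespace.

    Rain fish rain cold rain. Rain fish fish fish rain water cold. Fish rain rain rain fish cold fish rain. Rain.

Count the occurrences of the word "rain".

10

Scanning the 21 tokens for "rain":
  position 1: rain
  position 3: rain
  position 5: rain
  position 6: rain
  position 10: rain
  position 14: rain
  position 15: rain
  position 16: rain
  position 20: rain
  position 21: rain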